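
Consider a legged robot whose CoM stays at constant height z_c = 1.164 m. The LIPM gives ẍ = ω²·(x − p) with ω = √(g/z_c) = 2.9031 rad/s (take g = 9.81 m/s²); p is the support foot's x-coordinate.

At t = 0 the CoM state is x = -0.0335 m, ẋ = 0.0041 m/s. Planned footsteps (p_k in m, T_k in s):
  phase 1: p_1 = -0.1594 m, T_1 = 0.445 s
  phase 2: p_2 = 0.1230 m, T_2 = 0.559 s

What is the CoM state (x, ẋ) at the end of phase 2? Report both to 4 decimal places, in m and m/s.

x = 0.5570, ẋ = 1.4022

phase 1: p=-0.1594, T=0.445, ωT=1.291879, cosh=1.957187, sinh=1.682433; start (x,ẋ)=(-0.033500, 0.004100) → end (x,ẋ)=(0.089386, 0.622954)
phase 2: p=0.1230, T=0.559, ωT=1.622833, cosh=2.632382, sinh=2.435043; start (x,ẋ)=(0.089386, 0.622954) → end (x,ẋ)=(0.557033, 1.402231)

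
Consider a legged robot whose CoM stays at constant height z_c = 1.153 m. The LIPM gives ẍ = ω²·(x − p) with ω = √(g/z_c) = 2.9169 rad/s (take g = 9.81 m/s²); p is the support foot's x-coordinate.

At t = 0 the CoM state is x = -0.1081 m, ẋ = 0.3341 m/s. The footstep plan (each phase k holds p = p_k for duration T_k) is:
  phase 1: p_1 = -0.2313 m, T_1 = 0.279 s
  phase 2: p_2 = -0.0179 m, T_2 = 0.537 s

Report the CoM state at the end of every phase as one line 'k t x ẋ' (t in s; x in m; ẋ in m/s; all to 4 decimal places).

1 0.2790 0.0388 0.7768
2 0.8160 0.7338 2.3203

phase 1: p=-0.2313, T=0.279, ωT=0.813815, cosh=1.349832, sinh=0.906668; start (x,ẋ)=(-0.108100, 0.334100) → end (x,ẋ)=(0.038849, 0.776801)
phase 2: p=-0.0179, T=0.537, ωT=1.566375, cosh=2.499029, sinh=2.290228; start (x,ẋ)=(0.038849, 0.776801) → end (x,ẋ)=(0.733828, 2.320350)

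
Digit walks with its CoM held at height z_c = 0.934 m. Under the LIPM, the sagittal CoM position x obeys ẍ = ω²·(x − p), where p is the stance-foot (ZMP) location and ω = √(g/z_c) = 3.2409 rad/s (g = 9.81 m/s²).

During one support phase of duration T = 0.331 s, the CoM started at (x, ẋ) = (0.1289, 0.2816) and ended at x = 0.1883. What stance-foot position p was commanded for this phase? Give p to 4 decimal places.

ωT = 3.2409·0.331 = 1.072738; cosh(ωT) = 1.632722, sinh(ωT) = 1.290651
x(T) = p + (x₀−p)·cosh(ωT) + (ẋ₀/ω)·sinh(ωT) ⇒ p·(1 − cosh) = x(T) − x₀·cosh − (ẋ₀/ω)·sinh
numerator   = 0.1883 − (0.1289)·1.632722 − (0.2816/3.2409)·1.290651 = -0.134302
denominator = 1 − 1.632722 = -0.632722
p = -0.134302 / -0.632722 = 0.2123

p = 0.2123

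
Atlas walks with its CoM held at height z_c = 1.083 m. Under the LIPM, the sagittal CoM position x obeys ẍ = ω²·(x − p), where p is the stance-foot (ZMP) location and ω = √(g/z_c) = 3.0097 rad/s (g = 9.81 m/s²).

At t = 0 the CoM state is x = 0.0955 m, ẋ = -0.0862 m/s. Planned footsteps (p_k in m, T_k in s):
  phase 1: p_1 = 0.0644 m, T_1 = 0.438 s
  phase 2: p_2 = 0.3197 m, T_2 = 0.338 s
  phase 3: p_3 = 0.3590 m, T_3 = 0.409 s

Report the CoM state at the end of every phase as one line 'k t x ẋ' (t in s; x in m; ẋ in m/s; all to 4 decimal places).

phase 1: p=0.0644, T=0.438, ωT=1.318249, cosh=2.002237, sinh=1.734634; start (x,ẋ)=(0.095500, -0.086200) → end (x,ẋ)=(0.076988, -0.010228)
phase 2: p=0.3197, T=0.338, ωT=1.017279, cosh=1.563618, sinh=1.202040; start (x,ẋ)=(0.076988, -0.010228) → end (x,ẋ)=(-0.063893, -0.894070)
phase 3: p=0.3590, T=0.409, ωT=1.230967, cosh=1.858275, sinh=1.566265; start (x,ẋ)=(-0.063893, -0.894070) → end (x,ẋ)=(-0.892131, -3.654943)

1 0.4380 0.0770 -0.0102
2 0.7760 -0.0639 -0.8941
3 1.1850 -0.8921 -3.6549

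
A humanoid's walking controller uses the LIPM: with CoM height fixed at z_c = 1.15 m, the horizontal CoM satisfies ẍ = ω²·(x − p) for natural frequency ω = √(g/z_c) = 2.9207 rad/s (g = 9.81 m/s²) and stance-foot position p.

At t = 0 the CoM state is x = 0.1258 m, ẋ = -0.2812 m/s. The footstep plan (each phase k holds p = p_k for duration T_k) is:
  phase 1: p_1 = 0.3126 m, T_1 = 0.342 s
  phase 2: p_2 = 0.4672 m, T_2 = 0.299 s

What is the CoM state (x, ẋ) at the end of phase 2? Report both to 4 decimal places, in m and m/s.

x = -0.6775, ẋ = -3.1141

phase 1: p=0.3126, T=0.342, ωT=0.998879, cosh=1.541765, sinh=1.173473; start (x,ẋ)=(0.125800, -0.281200) → end (x,ẋ)=(-0.088382, -1.073775)
phase 2: p=0.4672, T=0.299, ωT=0.873289, cosh=1.406175, sinh=0.988600; start (x,ẋ)=(-0.088382, -1.073775) → end (x,ẋ)=(-0.677497, -3.114105)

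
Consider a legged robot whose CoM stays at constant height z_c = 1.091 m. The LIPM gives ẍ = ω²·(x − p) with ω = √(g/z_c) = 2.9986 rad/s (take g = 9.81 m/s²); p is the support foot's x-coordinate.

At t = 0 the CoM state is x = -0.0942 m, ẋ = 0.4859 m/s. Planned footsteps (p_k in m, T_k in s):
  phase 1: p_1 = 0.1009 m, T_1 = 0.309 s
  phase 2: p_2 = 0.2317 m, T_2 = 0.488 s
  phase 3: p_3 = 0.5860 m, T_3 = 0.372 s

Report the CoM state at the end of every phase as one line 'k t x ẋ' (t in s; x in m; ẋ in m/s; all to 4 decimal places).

phase 1: p=0.1009, T=0.309, ωT=0.926567, cosh=1.460867, sinh=1.064957; start (x,ẋ)=(-0.094200, 0.485900) → end (x,ẋ)=(-0.011547, 0.086807)
phase 2: p=0.2317, T=0.488, ωT=1.463317, cosh=2.275866, sinh=2.044399; start (x,ẋ)=(-0.011547, 0.086807) → end (x,ẋ)=(-0.262714, -1.293625)
phase 3: p=0.5860, T=0.372, ωT=1.115479, cosh=1.689394, sinh=1.361636; start (x,ẋ)=(-0.262714, -1.293625) → end (x,ẋ)=(-1.435236, -5.650745)

1 0.3090 -0.0115 0.0868
2 0.7970 -0.2627 -1.2936
3 1.1690 -1.4352 -5.6507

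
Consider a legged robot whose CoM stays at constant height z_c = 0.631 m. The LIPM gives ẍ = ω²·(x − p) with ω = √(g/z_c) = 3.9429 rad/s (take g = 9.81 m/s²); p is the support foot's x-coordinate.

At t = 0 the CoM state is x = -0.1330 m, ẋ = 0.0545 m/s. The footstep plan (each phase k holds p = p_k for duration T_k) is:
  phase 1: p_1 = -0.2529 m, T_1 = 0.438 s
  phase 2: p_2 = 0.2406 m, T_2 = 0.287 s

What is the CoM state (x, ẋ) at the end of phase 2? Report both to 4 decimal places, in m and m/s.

phase 1: p=-0.2529, T=0.438, ωT=1.726990, cosh=2.900760, sinh=2.722942; start (x,ẋ)=(-0.133000, 0.054500) → end (x,ẋ)=(0.132539, 1.445372)
phase 2: p=0.2406, T=0.287, ωT=1.131612, cosh=1.711582, sinh=1.389069; start (x,ẋ)=(0.132539, 1.445372) → end (x,ẋ)=(0.564843, 1.882025)

x = 0.5648, ẋ = 1.8820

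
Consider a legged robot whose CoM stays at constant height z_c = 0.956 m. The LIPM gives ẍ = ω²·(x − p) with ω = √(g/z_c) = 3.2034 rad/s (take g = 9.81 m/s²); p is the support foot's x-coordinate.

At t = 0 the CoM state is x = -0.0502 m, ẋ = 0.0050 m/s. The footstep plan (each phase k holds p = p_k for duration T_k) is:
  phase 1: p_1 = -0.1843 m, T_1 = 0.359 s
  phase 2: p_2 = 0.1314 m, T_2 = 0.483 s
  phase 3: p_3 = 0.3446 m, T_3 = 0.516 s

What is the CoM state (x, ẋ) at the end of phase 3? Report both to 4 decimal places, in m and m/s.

phase 1: p=-0.1843, T=0.359, ωT=1.150021, cosh=1.737444, sinh=1.420814; start (x,ẋ)=(-0.050200, 0.005000) → end (x,ẋ)=(0.050909, 0.619035)
phase 2: p=0.1314, T=0.483, ωT=1.547242, cosh=2.455664, sinh=2.242830; start (x,ẋ)=(0.050909, 0.619035) → end (x,ẋ)=(0.367152, 0.941839)
phase 3: p=0.3446, T=0.516, ωT=1.652954, cosh=2.706935, sinh=2.515451; start (x,ẋ)=(0.367152, 0.941839) → end (x,ẋ)=(1.145221, 2.731221)

x = 1.1452, ẋ = 2.7312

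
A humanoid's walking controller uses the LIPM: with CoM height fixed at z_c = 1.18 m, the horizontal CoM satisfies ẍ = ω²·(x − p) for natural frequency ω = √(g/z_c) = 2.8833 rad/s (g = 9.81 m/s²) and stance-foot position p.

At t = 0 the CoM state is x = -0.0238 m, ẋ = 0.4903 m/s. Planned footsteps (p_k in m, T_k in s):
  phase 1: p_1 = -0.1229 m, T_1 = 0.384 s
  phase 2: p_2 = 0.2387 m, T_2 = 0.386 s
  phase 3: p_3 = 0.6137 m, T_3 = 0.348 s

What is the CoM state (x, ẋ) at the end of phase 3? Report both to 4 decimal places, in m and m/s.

x = 1.8896, ẋ = 4.2091

phase 1: p=-0.1229, T=0.384, ωT=1.107187, cosh=1.678161, sinh=1.347674; start (x,ẋ)=(-0.023800, 0.490300) → end (x,ẋ)=(0.272575, 1.207880)
phase 2: p=0.2387, T=0.386, ωT=1.112954, cosh=1.685961, sinh=1.357374; start (x,ẋ)=(0.272575, 1.207880) → end (x,ẋ)=(0.864447, 2.169017)
phase 3: p=0.6137, T=0.348, ωT=1.003388, cosh=1.547072, sinh=1.180437; start (x,ẋ)=(0.864447, 2.169017) → end (x,ẋ)=(1.889630, 4.209056)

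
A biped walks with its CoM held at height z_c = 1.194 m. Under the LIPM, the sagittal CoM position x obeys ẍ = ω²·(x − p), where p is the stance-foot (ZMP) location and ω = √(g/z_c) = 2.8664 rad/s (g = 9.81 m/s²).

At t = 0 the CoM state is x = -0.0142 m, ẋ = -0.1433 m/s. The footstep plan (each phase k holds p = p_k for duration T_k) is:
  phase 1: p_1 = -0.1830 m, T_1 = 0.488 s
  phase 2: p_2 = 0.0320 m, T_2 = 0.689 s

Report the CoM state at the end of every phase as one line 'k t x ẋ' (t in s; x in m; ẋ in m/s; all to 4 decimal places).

phase 1: p=-0.1830, T=0.488, ωT=1.398803, cosh=2.148621, sinh=1.901729; start (x,ẋ)=(-0.014200, -0.143300) → end (x,ẋ)=(0.084614, 0.612251)
phase 2: p=0.0320, T=0.689, ωT=1.974950, cosh=3.672512, sinh=3.533744; start (x,ẋ)=(0.084614, 0.612251) → end (x,ẋ)=(0.980018, 2.781433)

1 0.4880 0.0846 0.6123
2 1.1770 0.9800 2.7814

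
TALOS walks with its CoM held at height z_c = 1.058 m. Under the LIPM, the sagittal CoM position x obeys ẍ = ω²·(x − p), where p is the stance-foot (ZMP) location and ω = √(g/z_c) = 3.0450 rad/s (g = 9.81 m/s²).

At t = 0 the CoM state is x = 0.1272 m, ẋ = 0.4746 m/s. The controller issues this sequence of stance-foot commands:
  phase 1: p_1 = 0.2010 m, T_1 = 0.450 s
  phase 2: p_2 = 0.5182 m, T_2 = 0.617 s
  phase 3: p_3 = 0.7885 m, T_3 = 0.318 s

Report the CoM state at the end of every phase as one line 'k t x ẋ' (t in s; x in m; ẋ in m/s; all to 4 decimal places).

phase 1: p=0.2010, T=0.450, ωT=1.370250, cosh=2.095189, sinh=1.841146; start (x,ẋ)=(0.127200, 0.474600) → end (x,ẋ)=(0.333340, 0.580633)
phase 2: p=0.5182, T=0.617, ωT=1.878765, cosh=3.349097, sinh=3.196319; start (x,ẋ)=(0.333340, 0.580633) → end (x,ẋ)=(0.508572, 0.145390)
phase 3: p=0.7885, T=0.318, ωT=0.968310, cosh=1.506607, sinh=1.126883; start (x,ẋ)=(0.508572, 0.145390) → end (x,ẋ)=(0.420564, -0.741488)

1 0.4500 0.3333 0.5806
2 1.0670 0.5086 0.1454
3 1.3850 0.4206 -0.7415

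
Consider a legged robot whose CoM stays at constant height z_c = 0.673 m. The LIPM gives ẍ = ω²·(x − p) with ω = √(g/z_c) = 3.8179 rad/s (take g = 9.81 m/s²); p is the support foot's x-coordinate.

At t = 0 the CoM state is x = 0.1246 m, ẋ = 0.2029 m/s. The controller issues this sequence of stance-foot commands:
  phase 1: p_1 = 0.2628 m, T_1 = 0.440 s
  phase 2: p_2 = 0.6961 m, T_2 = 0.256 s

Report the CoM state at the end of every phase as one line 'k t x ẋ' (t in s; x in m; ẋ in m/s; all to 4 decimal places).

1 0.4400 0.0168 -0.8030
2 0.6960 -0.5742 -4.1762

phase 1: p=0.2628, T=0.440, ωT=1.679876, cosh=2.775644, sinh=2.589247; start (x,ẋ)=(0.124600, 0.202900) → end (x,ẋ)=(0.016810, -0.802996)
phase 2: p=0.6961, T=0.256, ωT=0.977382, cosh=1.516893, sinh=1.140598; start (x,ẋ)=(0.016810, -0.802996) → end (x,ẋ)=(-0.574205, -4.176156)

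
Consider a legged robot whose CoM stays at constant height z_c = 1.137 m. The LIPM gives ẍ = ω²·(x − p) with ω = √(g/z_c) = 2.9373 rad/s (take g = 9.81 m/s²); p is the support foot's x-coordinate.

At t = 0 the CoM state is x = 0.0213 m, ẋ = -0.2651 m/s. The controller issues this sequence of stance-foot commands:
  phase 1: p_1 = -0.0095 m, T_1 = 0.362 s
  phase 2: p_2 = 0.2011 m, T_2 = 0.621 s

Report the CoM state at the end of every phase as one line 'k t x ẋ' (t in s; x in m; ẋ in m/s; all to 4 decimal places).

1 0.3620 -0.0747 -0.3143
2 0.9830 -0.9985 -3.4437

phase 1: p=-0.0095, T=0.362, ωT=1.063303, cosh=1.620616, sinh=1.275303; start (x,ẋ)=(0.021300, -0.265100) → end (x,ẋ)=(-0.074685, -0.314250)
phase 2: p=0.2011, T=0.621, ωT=1.824063, cosh=3.179178, sinh=3.017809; start (x,ẋ)=(-0.074685, -0.314250) → end (x,ẋ)=(-0.998533, -3.443673)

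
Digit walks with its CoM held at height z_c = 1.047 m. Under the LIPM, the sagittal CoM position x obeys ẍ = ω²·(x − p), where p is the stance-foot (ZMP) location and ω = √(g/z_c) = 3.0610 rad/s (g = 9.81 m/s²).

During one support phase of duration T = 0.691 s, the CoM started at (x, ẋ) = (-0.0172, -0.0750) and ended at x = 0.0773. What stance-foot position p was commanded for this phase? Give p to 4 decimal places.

p = -0.0779

ωT = 3.0610·0.691 = 2.115151; cosh(ωT) = 4.205726, sinh(ωT) = 4.085111
x(T) = p + (x₀−p)·cosh(ωT) + (ẋ₀/ω)·sinh(ωT) ⇒ p·(1 − cosh) = x(T) − x₀·cosh − (ẋ₀/ω)·sinh
numerator   = 0.0773 − (-0.0172)·4.205726 − (-0.0750/3.0610)·4.085111 = 0.249731
denominator = 1 − 4.205726 = -3.205726
p = 0.249731 / -3.205726 = -0.0779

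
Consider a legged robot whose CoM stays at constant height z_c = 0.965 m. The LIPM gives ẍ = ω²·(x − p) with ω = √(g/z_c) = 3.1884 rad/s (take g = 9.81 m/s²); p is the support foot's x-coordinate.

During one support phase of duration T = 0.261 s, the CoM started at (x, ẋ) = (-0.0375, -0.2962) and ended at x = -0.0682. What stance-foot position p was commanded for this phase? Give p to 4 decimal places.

ωT = 3.1884·0.261 = 0.832172; cosh(ωT) = 1.366705, sinh(ωT) = 0.931602
x(T) = p + (x₀−p)·cosh(ωT) + (ẋ₀/ω)·sinh(ωT) ⇒ p·(1 − cosh) = x(T) − x₀·cosh − (ẋ₀/ω)·sinh
numerator   = -0.0682 − (-0.0375)·1.366705 − (-0.2962/3.1884)·0.931602 = 0.069597
denominator = 1 − 1.366705 = -0.366705
p = 0.069597 / -0.366705 = -0.1898

p = -0.1898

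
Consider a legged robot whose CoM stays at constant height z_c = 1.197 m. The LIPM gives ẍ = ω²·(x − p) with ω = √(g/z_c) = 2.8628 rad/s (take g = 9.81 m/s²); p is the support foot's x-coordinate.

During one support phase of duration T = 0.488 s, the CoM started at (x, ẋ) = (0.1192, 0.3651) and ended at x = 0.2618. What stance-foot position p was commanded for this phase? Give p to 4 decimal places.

ωT = 2.8628·0.488 = 1.397046; cosh(ωT) = 2.145283, sinh(ωT) = 1.897957
x(T) = p + (x₀−p)·cosh(ωT) + (ẋ₀/ω)·sinh(ωT) ⇒ p·(1 − cosh) = x(T) − x₀·cosh − (ẋ₀/ω)·sinh
numerator   = 0.2618 − (0.1192)·2.145283 − (0.3651/2.8628)·1.897957 = -0.235969
denominator = 1 − 2.145283 = -1.145283
p = -0.235969 / -1.145283 = 0.2060

p = 0.2060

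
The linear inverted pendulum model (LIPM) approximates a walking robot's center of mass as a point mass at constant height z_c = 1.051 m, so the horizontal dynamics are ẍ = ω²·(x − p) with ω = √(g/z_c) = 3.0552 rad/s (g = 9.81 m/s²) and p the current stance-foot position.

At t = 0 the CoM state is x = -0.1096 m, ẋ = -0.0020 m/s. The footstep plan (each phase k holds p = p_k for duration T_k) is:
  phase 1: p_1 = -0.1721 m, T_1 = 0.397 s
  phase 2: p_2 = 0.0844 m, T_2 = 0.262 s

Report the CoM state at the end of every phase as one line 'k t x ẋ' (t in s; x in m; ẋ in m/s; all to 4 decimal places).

phase 1: p=-0.1721, T=0.397, ωT=1.212914, cosh=1.830301, sinh=1.532971; start (x,ẋ)=(-0.109600, -0.002000) → end (x,ẋ)=(-0.058710, 0.289060)
phase 2: p=0.0844, T=0.262, ωT=0.800462, cosh=1.337846, sinh=0.888725; start (x,ẋ)=(-0.058710, 0.289060) → end (x,ẋ)=(-0.022974, -0.001858)

1 0.3970 -0.0587 0.2891
2 0.6590 -0.0230 -0.0019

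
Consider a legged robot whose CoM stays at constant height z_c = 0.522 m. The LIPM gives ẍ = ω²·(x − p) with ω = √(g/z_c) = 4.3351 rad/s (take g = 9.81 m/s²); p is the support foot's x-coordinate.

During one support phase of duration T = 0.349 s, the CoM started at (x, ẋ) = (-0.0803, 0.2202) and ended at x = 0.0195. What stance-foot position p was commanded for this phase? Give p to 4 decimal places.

p = -0.0731

ωT = 4.3351·0.349 = 1.512950; cosh(ωT) = 2.380182, sinh(ωT) = 2.159922
x(T) = p + (x₀−p)·cosh(ωT) + (ẋ₀/ω)·sinh(ωT) ⇒ p·(1 − cosh) = x(T) − x₀·cosh − (ẋ₀/ω)·sinh
numerator   = 0.0195 − (-0.0803)·2.380182 − (0.2202/4.3351)·2.159922 = 0.100916
denominator = 1 − 2.380182 = -1.380182
p = 0.100916 / -1.380182 = -0.0731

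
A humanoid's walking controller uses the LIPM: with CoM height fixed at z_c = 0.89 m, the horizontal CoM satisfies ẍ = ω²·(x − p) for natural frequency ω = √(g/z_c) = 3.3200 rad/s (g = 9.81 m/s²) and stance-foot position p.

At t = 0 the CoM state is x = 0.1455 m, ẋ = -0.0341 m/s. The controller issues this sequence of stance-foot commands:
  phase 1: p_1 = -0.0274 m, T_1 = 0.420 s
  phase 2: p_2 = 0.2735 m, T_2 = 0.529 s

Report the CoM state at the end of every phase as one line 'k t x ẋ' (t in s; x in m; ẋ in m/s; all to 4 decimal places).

phase 1: p=-0.0274, T=0.420, ωT=1.394400, cosh=2.140268, sinh=1.892286; start (x,ẋ)=(0.145500, -0.034100) → end (x,ẋ)=(0.323217, 1.013242)
phase 2: p=0.2735, T=0.529, ωT=1.756280, cosh=2.981771, sinh=2.809085; start (x,ẋ)=(0.323217, 1.013242) → end (x,ẋ)=(1.279057, 3.484920)

1 0.4200 0.3232 1.0132
2 0.9490 1.2791 3.4849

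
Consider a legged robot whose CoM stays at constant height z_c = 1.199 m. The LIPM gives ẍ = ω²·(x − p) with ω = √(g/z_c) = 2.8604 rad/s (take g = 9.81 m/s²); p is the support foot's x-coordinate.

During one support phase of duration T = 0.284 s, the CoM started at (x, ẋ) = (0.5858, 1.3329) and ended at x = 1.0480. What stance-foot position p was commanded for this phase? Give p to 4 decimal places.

p = 0.4692

ωT = 2.8604·0.284 = 0.812354; cosh(ωT) = 1.348509, sinh(ωT) = 0.904696
x(T) = p + (x₀−p)·cosh(ωT) + (ẋ₀/ω)·sinh(ωT) ⇒ p·(1 − cosh) = x(T) − x₀·cosh − (ẋ₀/ω)·sinh
numerator   = 1.0480 − (0.5858)·1.348509 − (1.3329/2.8604)·0.904696 = -0.163530
denominator = 1 − 1.348509 = -0.348509
p = -0.163530 / -0.348509 = 0.4692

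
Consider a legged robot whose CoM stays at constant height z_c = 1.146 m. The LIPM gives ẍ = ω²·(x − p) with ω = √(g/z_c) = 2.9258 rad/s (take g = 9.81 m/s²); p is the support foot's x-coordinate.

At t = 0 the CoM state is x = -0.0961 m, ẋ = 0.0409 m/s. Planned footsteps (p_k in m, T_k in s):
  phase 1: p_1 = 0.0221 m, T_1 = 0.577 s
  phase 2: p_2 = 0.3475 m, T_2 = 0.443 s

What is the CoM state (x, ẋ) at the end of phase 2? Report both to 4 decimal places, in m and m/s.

x = -1.3254, ẋ = -4.6146

phase 1: p=0.0221, T=0.577, ωT=1.688187, cosh=2.797258, sinh=2.612404; start (x,ẋ)=(-0.096100, 0.040900) → end (x,ẋ)=(-0.272017, -0.789039)
phase 2: p=0.3475, T=0.443, ωT=1.296129, cosh=1.964355, sinh=1.690767; start (x,ẋ)=(-0.272017, -0.789039) → end (x,ẋ)=(-1.325422, -4.614606)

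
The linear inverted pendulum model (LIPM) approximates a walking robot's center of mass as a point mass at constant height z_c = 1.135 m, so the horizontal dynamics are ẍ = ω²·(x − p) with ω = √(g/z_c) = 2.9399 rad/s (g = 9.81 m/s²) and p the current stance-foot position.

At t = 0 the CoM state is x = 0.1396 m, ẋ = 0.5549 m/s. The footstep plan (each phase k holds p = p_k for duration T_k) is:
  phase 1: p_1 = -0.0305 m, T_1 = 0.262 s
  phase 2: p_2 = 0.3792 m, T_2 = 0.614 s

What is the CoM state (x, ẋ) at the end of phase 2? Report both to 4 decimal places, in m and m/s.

x = 1.4561, ẋ = 3.3682

phase 1: p=-0.0305, T=0.262, ωT=0.770254, cosh=1.311605, sinh=0.848709; start (x,ẋ)=(0.139600, 0.554900) → end (x,ẋ)=(0.352796, 1.152230)
phase 2: p=0.3792, T=0.614, ωT=1.805099, cosh=3.122515, sinh=2.958056; start (x,ẋ)=(0.352796, 1.152230) → end (x,ẋ)=(1.456099, 3.368236)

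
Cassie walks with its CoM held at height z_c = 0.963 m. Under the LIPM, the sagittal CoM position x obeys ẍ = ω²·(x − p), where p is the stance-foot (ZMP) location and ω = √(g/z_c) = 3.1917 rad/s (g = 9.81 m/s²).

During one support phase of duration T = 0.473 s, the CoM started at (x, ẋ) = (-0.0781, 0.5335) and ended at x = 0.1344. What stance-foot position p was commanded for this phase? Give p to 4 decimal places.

p = 0.0291

ωT = 3.1917·0.473 = 1.509674; cosh(ωT) = 2.373119, sinh(ωT) = 2.152137
x(T) = p + (x₀−p)·cosh(ωT) + (ẋ₀/ω)·sinh(ωT) ⇒ p·(1 − cosh) = x(T) − x₀·cosh − (ẋ₀/ω)·sinh
numerator   = 0.1344 − (-0.0781)·2.373119 − (0.5335/3.1917)·2.152137 = -0.039994
denominator = 1 − 2.373119 = -1.373119
p = -0.039994 / -1.373119 = 0.0291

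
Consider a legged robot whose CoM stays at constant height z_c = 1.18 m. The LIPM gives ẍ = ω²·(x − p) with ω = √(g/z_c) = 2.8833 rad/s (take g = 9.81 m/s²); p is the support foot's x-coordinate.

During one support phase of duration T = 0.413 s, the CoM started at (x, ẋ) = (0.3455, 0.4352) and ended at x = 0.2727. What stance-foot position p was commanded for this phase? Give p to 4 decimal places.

ωT = 2.8833·0.413 = 1.190803; cosh(ωT) = 1.796849, sinh(ωT) = 1.492872
x(T) = p + (x₀−p)·cosh(ωT) + (ẋ₀/ω)·sinh(ωT) ⇒ p·(1 − cosh) = x(T) − x₀·cosh − (ẋ₀/ω)·sinh
numerator   = 0.2727 − (0.3455)·1.796849 − (0.4352/2.8833)·1.492872 = -0.573443
denominator = 1 − 1.796849 = -0.796849
p = -0.573443 / -0.796849 = 0.7196

p = 0.7196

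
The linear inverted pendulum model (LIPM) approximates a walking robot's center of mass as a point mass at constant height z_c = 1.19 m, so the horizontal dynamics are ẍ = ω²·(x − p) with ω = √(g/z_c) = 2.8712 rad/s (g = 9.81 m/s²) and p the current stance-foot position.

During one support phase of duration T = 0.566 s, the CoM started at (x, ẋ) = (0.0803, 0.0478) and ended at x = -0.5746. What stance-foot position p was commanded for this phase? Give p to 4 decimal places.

ωT = 2.8712·0.566 = 1.625099; cosh(ωT) = 2.637907, sinh(ωT) = 2.441015
x(T) = p + (x₀−p)·cosh(ωT) + (ẋ₀/ω)·sinh(ωT) ⇒ p·(1 − cosh) = x(T) − x₀·cosh − (ẋ₀/ω)·sinh
numerator   = -0.5746 − (0.0803)·2.637907 − (0.0478/2.8712)·2.441015 = -0.827062
denominator = 1 − 2.637907 = -1.637907
p = -0.827062 / -1.637907 = 0.5050

p = 0.5050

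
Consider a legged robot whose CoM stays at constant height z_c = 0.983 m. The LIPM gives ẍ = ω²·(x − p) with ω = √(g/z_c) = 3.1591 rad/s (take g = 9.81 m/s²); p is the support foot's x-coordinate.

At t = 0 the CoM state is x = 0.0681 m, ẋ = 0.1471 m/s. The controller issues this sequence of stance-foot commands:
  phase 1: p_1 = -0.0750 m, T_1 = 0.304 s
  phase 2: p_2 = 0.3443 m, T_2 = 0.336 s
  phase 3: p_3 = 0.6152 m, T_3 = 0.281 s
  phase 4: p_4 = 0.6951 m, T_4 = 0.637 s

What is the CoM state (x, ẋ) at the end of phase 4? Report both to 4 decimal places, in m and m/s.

x = -0.0797, ẋ = -2.3438

phase 1: p=-0.0750, T=0.304, ωT=0.960366, cosh=1.497703, sinh=1.114950; start (x,ẋ)=(0.068100, 0.147100) → end (x,ẋ)=(0.191238, 0.724345)
phase 2: p=0.3443, T=0.336, ωT=1.061458, cosh=1.618266, sinh=1.272315; start (x,ẋ)=(0.191238, 0.724345) → end (x,ẋ)=(0.388331, 0.556969)
phase 3: p=0.6152, T=0.281, ωT=0.887707, cosh=1.420575, sinh=1.008977; start (x,ẋ)=(0.388331, 0.556969) → end (x,ẋ)=(0.470805, 0.068082)
phase 4: p=0.6951, T=0.637, ωT=2.012347, cosh=3.807263, sinh=3.673589; start (x,ẋ)=(0.470805, 0.068082) → end (x,ẋ)=(-0.079681, -2.343791)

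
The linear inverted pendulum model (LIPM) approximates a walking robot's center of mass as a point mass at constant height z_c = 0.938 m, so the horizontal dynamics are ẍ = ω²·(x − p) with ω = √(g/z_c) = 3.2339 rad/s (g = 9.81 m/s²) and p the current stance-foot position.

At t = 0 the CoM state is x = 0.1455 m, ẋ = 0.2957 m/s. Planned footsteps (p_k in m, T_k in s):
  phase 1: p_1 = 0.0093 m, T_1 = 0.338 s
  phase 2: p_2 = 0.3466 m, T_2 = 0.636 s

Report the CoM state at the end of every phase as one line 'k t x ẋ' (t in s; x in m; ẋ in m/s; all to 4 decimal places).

1 0.3380 0.3564 1.0739
2 0.9740 1.6627 4.3893

phase 1: p=0.0093, T=0.338, ωT=1.093058, cosh=1.659287, sinh=1.324097; start (x,ẋ)=(0.145500, 0.295700) → end (x,ẋ)=(0.356367, 1.073859)
phase 2: p=0.3466, T=0.636, ωT=2.056760, cosh=3.974230, sinh=3.846363; start (x,ẋ)=(0.356367, 1.073859) → end (x,ẋ)=(1.662652, 4.389254)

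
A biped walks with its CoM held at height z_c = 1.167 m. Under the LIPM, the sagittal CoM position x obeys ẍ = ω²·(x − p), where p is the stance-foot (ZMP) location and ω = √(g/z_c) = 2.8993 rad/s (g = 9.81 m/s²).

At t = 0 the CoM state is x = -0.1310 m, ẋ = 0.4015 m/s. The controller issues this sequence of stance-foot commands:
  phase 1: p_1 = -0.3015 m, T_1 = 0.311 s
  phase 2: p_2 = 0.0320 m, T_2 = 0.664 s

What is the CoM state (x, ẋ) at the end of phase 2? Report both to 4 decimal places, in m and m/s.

x = 1.4750, ẋ = 4.3192

phase 1: p=-0.3015, T=0.311, ωT=0.901682, cosh=1.434815, sinh=1.028929; start (x,ẋ)=(-0.131000, 0.401500) → end (x,ẋ)=(0.085624, 1.084710)
phase 2: p=0.0320, T=0.664, ωT=1.925135, cosh=3.500966, sinh=3.355110; start (x,ẋ)=(0.085624, 1.084710) → end (x,ẋ)=(1.474976, 4.319155)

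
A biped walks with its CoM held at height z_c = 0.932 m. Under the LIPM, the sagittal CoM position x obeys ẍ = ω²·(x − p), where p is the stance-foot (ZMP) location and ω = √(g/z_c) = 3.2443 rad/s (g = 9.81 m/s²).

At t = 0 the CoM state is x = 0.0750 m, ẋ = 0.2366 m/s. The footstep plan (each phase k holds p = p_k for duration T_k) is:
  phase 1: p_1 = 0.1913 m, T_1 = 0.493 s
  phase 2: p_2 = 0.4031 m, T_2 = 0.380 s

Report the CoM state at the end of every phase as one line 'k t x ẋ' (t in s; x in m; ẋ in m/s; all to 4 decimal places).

1 0.4930 0.0648 -0.2863
2 0.8730 -0.3650 -2.2555

phase 1: p=0.1913, T=0.493, ωT=1.599440, cosh=2.576134, sinh=2.374125; start (x,ẋ)=(0.075000, 0.236600) → end (x,ẋ)=(0.064836, -0.286273)
phase 2: p=0.4031, T=0.380, ωT=1.232834, cosh=1.861202, sinh=1.569737; start (x,ẋ)=(0.064836, -0.286273) → end (x,ẋ)=(-0.364990, -2.255490)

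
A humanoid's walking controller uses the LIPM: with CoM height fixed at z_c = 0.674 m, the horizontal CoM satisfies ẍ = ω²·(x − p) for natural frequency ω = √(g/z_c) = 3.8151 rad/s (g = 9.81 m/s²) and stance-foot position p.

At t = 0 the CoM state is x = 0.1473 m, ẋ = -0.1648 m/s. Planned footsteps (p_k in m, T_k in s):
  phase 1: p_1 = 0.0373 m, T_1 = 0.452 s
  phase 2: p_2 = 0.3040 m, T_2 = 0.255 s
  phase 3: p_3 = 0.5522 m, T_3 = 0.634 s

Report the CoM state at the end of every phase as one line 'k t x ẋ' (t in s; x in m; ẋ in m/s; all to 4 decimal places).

1 0.4520 0.2383 0.6627
2 0.7070 0.4016 0.7177
3 1.3410 0.7481 0.8623

phase 1: p=0.0373, T=0.452, ωT=1.724425, cosh=2.893786, sinh=2.715510; start (x,ẋ)=(0.147300, -0.164800) → end (x,ẋ)=(0.238315, 0.662698)
phase 2: p=0.3040, T=0.255, ωT=0.972851, cosh=1.511739, sinh=1.133735; start (x,ẋ)=(0.238315, 0.662698) → end (x,ẋ)=(0.401636, 0.717719)
phase 3: p=0.5522, T=0.634, ωT=2.418773, cosh=5.660552, sinh=5.571521; start (x,ẋ)=(0.401636, 0.717719) → end (x,ẋ)=(0.748071, 0.862308)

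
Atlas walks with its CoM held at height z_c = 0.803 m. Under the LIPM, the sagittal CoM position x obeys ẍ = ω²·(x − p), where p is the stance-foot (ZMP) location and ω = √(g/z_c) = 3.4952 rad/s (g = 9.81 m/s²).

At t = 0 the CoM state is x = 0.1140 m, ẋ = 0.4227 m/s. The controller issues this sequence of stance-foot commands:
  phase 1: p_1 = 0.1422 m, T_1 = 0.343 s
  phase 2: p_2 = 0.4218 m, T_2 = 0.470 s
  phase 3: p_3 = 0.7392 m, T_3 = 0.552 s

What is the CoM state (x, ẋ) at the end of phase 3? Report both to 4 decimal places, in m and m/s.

x = 0.1162, ẋ = -1.9843

phase 1: p=0.1422, T=0.343, ωT=1.198854, cosh=1.808926, sinh=1.507387; start (x,ẋ)=(0.114000, 0.422700) → end (x,ẋ)=(0.273488, 0.616058)
phase 2: p=0.4218, T=0.470, ωT=1.642744, cosh=2.681392, sinh=2.487943; start (x,ẋ)=(0.273488, 0.616058) → end (x,ẋ)=(0.462637, 0.362189)
phase 3: p=0.7392, T=0.552, ωT=1.929350, cosh=3.515139, sinh=3.369897; start (x,ẋ)=(0.462637, 0.362189) → end (x,ẋ)=(0.116246, -1.984345)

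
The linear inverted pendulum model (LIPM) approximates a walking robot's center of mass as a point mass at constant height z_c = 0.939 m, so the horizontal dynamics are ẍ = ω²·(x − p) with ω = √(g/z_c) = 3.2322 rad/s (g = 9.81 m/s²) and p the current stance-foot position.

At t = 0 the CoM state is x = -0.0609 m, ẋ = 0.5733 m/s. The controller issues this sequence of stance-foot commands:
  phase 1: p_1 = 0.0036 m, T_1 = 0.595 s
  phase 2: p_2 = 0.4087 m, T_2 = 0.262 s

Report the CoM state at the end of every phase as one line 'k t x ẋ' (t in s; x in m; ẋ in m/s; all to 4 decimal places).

1 0.5950 0.3721 1.3053
2 0.8570 0.7425 1.6893

phase 1: p=0.0036, T=0.595, ωT=1.923159, cosh=3.494342, sinh=3.348198; start (x,ẋ)=(-0.060900, 0.573300) → end (x,ẋ)=(0.372090, 1.305285)
phase 2: p=0.4087, T=0.262, ωT=0.846836, cosh=1.380513, sinh=0.951744; start (x,ẋ)=(0.372090, 1.305285) → end (x,ẋ)=(0.742509, 1.689340)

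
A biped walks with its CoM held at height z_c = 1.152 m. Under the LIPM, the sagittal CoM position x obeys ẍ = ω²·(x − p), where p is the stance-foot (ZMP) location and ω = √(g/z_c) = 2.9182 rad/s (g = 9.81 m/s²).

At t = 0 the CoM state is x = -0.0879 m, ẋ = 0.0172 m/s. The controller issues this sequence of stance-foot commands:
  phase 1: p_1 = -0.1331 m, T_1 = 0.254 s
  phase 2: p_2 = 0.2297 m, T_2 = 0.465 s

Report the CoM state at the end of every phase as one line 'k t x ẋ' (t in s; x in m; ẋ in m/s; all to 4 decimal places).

phase 1: p=-0.1331, T=0.254, ωT=0.741223, cosh=1.287515, sinh=0.810985; start (x,ẋ)=(-0.087900, 0.017200) → end (x,ẋ)=(-0.070124, 0.129116)
phase 2: p=0.2297, T=0.465, ωT=1.356963, cosh=2.070910, sinh=1.813469; start (x,ẋ)=(-0.070124, 0.129116) → end (x,ẋ)=(-0.310972, -1.319301)

1 0.2540 -0.0701 0.1291
2 0.7190 -0.3110 -1.3193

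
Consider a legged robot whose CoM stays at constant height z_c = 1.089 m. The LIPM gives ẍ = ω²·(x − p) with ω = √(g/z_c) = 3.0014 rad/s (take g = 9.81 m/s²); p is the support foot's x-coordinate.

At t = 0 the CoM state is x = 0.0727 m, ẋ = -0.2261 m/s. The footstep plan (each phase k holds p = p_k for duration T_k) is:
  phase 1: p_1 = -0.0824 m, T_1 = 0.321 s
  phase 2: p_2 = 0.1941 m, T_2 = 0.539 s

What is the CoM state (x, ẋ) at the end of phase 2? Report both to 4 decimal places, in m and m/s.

x = 0.0054, ẋ = -0.4542

phase 1: p=-0.0824, T=0.321, ωT=0.963449, cosh=1.501148, sinh=1.119573; start (x,ẋ)=(0.072700, -0.226100) → end (x,ẋ)=(0.066089, 0.181771)
phase 2: p=0.1941, T=0.539, ωT=1.617755, cosh=2.620050, sinh=2.421707; start (x,ẋ)=(0.066089, 0.181771) → end (x,ẋ)=(0.005368, -0.454201)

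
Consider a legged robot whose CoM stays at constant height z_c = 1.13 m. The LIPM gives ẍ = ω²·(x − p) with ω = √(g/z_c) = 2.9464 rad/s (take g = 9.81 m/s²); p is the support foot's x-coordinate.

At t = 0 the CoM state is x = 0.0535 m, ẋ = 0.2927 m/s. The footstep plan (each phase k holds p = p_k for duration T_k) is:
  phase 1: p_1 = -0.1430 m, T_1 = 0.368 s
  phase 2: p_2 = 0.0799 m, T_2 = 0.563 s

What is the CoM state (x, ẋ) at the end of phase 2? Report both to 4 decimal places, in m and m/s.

phase 1: p=-0.1430, T=0.368, ωT=1.084275, cosh=1.647721, sinh=1.309574; start (x,ẋ)=(0.053500, 0.292700) → end (x,ẋ)=(0.310872, 1.240489)
phase 2: p=0.0799, T=0.563, ωT=1.658823, cosh=2.721744, sinh=2.531381; start (x,ẋ)=(0.310872, 1.240489) → end (x,ẋ)=(1.774306, 5.098993)

x = 1.7743, ẋ = 5.0990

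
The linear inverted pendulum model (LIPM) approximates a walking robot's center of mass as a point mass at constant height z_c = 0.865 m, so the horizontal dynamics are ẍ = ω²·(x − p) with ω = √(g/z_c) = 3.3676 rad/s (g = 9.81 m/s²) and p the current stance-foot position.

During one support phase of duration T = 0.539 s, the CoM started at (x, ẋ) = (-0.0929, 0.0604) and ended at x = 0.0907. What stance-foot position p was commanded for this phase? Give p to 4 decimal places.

p = -0.1533

ωT = 3.3676·0.539 = 1.815136; cosh(ωT) = 3.152365, sinh(ωT) = 2.989549
x(T) = p + (x₀−p)·cosh(ωT) + (ẋ₀/ω)·sinh(ωT) ⇒ p·(1 − cosh) = x(T) − x₀·cosh − (ẋ₀/ω)·sinh
numerator   = 0.0907 − (-0.0929)·3.152365 − (0.0604/3.3676)·2.989549 = 0.329935
denominator = 1 − 3.152365 = -2.152365
p = 0.329935 / -2.152365 = -0.1533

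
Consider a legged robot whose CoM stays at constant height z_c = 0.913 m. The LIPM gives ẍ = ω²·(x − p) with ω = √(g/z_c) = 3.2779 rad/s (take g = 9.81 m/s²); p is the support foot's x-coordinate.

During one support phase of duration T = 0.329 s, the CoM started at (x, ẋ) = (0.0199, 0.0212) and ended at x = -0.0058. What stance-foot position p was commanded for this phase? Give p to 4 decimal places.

p = 0.0732

ωT = 3.2779·0.329 = 1.078429; cosh(ωT) = 1.640093, sinh(ωT) = 1.299964
x(T) = p + (x₀−p)·cosh(ωT) + (ẋ₀/ω)·sinh(ωT) ⇒ p·(1 − cosh) = x(T) − x₀·cosh − (ẋ₀/ω)·sinh
numerator   = -0.0058 − (0.0199)·1.640093 − (0.0212/3.2779)·1.299964 = -0.046845
denominator = 1 − 1.640093 = -0.640093
p = -0.046845 / -0.640093 = 0.0732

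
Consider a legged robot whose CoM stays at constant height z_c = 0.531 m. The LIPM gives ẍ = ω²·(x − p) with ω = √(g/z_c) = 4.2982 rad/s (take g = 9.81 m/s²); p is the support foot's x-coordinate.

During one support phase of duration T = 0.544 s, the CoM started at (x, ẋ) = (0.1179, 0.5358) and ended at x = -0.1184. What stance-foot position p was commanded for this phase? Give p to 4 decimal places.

ωT = 4.2982·0.544 = 2.338221; cosh(ωT) = 5.229641, sinh(ωT) = 5.133142
x(T) = p + (x₀−p)·cosh(ωT) + (ẋ₀/ω)·sinh(ωT) ⇒ p·(1 − cosh) = x(T) − x₀·cosh − (ẋ₀/ω)·sinh
numerator   = -0.1184 − (0.1179)·5.229641 − (0.5358/4.2982)·5.133142 = -1.374856
denominator = 1 − 5.229641 = -4.229641
p = -1.374856 / -4.229641 = 0.3251

p = 0.3251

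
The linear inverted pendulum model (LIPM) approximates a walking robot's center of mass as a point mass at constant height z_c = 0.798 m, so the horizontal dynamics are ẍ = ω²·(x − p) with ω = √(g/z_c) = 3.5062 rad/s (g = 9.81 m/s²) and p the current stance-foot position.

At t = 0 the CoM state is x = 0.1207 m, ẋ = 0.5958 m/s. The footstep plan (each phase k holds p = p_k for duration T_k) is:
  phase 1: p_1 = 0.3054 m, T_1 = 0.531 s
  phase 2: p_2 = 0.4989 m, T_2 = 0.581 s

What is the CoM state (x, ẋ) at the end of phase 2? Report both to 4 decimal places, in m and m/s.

x = -0.6237, ẋ = -3.8225

phase 1: p=0.3054, T=0.531, ωT=1.861792, cosh=3.295327, sinh=3.139933; start (x,ẋ)=(0.120700, 0.595800) → end (x,ẋ)=(0.230314, -0.070050)
phase 2: p=0.4989, T=0.581, ωT=2.037102, cosh=3.899381, sinh=3.768975; start (x,ẋ)=(0.230314, -0.070050) → end (x,ẋ)=(-0.623718, -3.822451)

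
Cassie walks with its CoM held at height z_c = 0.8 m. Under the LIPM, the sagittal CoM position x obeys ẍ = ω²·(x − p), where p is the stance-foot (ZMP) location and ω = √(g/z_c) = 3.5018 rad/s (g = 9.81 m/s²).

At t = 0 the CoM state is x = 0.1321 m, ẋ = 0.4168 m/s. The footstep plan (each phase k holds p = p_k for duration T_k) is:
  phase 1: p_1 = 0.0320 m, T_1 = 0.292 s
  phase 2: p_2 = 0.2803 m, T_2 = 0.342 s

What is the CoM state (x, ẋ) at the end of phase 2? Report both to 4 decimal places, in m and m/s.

phase 1: p=0.0320, T=0.292, ωT=1.022526, cosh=1.569946, sinh=1.210261; start (x,ẋ)=(0.132100, 0.416800) → end (x,ẋ)=(0.333202, 1.078587)
phase 2: p=0.2803, T=0.342, ωT=1.197616, cosh=1.807062, sinh=1.505148; start (x,ẋ)=(0.333202, 1.078587) → end (x,ẋ)=(0.839497, 2.227907)

x = 0.8395, ẋ = 2.2279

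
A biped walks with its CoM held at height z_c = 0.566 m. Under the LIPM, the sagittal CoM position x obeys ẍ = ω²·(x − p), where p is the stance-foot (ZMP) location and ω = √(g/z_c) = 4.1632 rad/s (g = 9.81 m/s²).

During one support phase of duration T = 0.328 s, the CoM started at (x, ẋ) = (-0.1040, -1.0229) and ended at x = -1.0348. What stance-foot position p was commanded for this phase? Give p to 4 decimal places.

ωT = 4.1632·0.328 = 1.365530; cosh(ωT) = 2.086521, sinh(ωT) = 1.831276
x(T) = p + (x₀−p)·cosh(ωT) + (ẋ₀/ω)·sinh(ωT) ⇒ p·(1 − cosh) = x(T) − x₀·cosh − (ẋ₀/ω)·sinh
numerator   = -1.0348 − (-0.1040)·2.086521 − (-1.0229/4.1632)·1.831276 = -0.367856
denominator = 1 − 2.086521 = -1.086521
p = -0.367856 / -1.086521 = 0.3386

p = 0.3386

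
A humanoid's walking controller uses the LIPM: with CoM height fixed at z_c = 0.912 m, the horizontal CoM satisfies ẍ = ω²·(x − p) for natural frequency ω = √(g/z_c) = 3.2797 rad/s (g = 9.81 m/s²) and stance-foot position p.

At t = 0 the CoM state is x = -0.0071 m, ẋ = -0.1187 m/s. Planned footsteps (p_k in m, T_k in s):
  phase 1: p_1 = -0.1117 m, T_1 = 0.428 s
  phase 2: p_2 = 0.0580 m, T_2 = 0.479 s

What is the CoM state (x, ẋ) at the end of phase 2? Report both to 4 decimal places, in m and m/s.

x = 0.3055, ẋ = 0.9040

phase 1: p=-0.1117, T=0.428, ωT=1.403712, cosh=2.157981, sinh=1.912298; start (x,ẋ)=(-0.007100, -0.118700) → end (x,ẋ)=(0.044814, 0.399874)
phase 2: p=0.0580, T=0.479, ωT=1.570976, cosh=2.509593, sinh=2.301751; start (x,ẋ)=(0.044814, 0.399874) → end (x,ẋ)=(0.305548, 0.903982)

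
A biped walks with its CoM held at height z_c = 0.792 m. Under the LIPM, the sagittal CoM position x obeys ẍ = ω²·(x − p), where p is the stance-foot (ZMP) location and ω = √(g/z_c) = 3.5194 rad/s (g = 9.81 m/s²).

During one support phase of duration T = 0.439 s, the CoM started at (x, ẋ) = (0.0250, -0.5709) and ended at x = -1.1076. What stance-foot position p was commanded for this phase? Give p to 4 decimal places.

ωT = 3.5194·0.439 = 1.545017; cosh(ωT) = 2.450679, sinh(ωT) = 2.237371
x(T) = p + (x₀−p)·cosh(ωT) + (ẋ₀/ω)·sinh(ωT) ⇒ p·(1 − cosh) = x(T) − x₀·cosh − (ẋ₀/ω)·sinh
numerator   = -1.1076 − (0.0250)·2.450679 − (-0.5709/3.5194)·2.237371 = -0.805932
denominator = 1 − 2.450679 = -1.450679
p = -0.805932 / -1.450679 = 0.5556

p = 0.5556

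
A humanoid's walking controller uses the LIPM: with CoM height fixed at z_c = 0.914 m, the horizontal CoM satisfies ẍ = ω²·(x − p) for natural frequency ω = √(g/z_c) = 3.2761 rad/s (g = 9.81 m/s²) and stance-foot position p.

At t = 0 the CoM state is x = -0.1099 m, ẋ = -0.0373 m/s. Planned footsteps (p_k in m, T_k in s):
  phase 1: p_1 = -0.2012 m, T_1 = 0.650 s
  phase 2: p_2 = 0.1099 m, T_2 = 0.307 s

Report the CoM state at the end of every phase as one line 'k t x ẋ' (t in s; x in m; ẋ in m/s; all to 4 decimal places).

1 0.6500 0.1410 1.0810
2 0.9570 0.5487 1.7958

phase 1: p=-0.2012, T=0.650, ωT=2.129465, cosh=4.264633, sinh=4.145733; start (x,ẋ)=(-0.109900, -0.037300) → end (x,ẋ)=(0.140960, 1.080951)
phase 2: p=0.1099, T=0.307, ωT=1.005763, cosh=1.549879, sinh=1.184113; start (x,ẋ)=(0.140960, 1.080951) → end (x,ẋ)=(0.548738, 1.795832)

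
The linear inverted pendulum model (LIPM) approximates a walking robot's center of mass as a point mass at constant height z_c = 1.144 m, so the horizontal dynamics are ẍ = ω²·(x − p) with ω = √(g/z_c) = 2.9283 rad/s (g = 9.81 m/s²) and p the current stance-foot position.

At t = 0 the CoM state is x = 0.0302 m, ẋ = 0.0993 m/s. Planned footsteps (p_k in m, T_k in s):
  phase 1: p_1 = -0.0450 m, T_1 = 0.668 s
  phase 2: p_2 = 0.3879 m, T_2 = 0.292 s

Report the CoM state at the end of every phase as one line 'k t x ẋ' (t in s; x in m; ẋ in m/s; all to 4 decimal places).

phase 1: p=-0.0450, T=0.668, ωT=1.956104, cosh=3.606566, sinh=3.465158; start (x,ẋ)=(0.030200, 0.099300) → end (x,ẋ)=(0.343719, 1.121188)
phase 2: p=0.3879, T=0.292, ωT=0.855064, cosh=1.388390, sinh=0.963134; start (x,ẋ)=(0.343719, 1.121188) → end (x,ẋ)=(0.695324, 1.432041)

1 0.6680 0.3437 1.1212
2 0.9600 0.6953 1.4320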